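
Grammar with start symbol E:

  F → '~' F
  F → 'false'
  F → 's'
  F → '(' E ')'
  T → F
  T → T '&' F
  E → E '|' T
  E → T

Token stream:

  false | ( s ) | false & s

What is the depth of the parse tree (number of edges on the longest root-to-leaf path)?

7

[E [E [E [T [F false]]] | [T [F ( [E [T [F s]]] )]]] | [T [T [F false]] & [F s]]]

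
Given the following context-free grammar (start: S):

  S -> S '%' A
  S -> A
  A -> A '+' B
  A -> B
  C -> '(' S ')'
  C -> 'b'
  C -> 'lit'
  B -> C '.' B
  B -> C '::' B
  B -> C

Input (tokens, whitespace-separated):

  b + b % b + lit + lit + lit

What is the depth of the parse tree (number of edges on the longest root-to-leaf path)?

[S [S [A [A [B [C b]]] + [B [C b]]]] % [A [A [A [A [B [C b]]] + [B [C lit]]] + [B [C lit]]] + [B [C lit]]]]

7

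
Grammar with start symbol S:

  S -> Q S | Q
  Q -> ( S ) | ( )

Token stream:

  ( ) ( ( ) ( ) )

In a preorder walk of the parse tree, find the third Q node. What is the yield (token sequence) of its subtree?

[S [Q ( )] [S [Q ( [S [Q ( )] [S [Q ( )]]] )]]]

( )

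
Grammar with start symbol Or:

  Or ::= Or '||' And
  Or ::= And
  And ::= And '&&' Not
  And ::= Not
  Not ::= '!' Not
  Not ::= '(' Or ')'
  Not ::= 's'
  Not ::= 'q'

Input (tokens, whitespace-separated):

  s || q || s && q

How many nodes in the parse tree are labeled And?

[Or [Or [Or [And [Not s]]] || [And [Not q]]] || [And [And [Not s]] && [Not q]]]

4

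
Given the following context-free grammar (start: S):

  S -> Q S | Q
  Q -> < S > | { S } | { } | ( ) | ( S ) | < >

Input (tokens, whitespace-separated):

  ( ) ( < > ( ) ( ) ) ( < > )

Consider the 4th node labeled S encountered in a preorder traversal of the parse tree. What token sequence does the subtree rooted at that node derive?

( ) ( )

[S [Q ( )] [S [Q ( [S [Q < >] [S [Q ( )] [S [Q ( )]]]] )] [S [Q ( [S [Q < >]] )]]]]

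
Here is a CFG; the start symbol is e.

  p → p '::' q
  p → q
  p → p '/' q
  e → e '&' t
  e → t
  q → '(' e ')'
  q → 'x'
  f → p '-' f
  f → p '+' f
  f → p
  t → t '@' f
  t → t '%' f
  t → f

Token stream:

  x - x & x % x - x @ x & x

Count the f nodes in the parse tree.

7

[e [e [e [t [f [p [q x]] - [f [p [q x]]]]]] & [t [t [t [f [p [q x]]]] % [f [p [q x]] - [f [p [q x]]]]] @ [f [p [q x]]]]] & [t [f [p [q x]]]]]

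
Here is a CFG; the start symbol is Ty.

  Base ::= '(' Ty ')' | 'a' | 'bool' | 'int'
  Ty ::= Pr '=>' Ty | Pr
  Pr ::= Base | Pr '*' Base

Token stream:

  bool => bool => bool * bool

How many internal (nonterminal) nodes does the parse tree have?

[Ty [Pr [Base bool]] => [Ty [Pr [Base bool]] => [Ty [Pr [Pr [Base bool]] * [Base bool]]]]]

11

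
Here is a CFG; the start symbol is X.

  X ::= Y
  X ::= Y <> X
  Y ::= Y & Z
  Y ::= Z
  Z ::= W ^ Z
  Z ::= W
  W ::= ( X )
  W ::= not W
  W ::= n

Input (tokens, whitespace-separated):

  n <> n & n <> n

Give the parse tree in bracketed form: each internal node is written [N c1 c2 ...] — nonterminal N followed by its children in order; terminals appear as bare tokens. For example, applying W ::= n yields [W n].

X
Y <> X
Z <> X
W <> X
n <> X
n <> Y <> X
n <> Y & Z <> X
n <> Z & Z <> X
n <> W & Z <> X
n <> n & Z <> X
n <> n & W <> X
n <> n & n <> X
n <> n & n <> Y
n <> n & n <> Z
n <> n & n <> W
n <> n & n <> n

[X [Y [Z [W n]]] <> [X [Y [Y [Z [W n]]] & [Z [W n]]] <> [X [Y [Z [W n]]]]]]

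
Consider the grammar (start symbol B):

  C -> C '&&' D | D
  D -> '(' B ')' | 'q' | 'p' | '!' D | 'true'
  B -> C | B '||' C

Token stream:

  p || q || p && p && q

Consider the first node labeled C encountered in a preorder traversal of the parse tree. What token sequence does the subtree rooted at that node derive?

p

[B [B [B [C [D p]]] || [C [D q]]] || [C [C [C [D p]] && [D p]] && [D q]]]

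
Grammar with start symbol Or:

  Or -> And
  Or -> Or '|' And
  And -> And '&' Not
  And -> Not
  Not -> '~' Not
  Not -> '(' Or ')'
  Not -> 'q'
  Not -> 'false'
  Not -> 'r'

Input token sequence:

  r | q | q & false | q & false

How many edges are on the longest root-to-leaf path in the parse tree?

6

[Or [Or [Or [Or [And [Not r]]] | [And [Not q]]] | [And [And [Not q]] & [Not false]]] | [And [And [Not q]] & [Not false]]]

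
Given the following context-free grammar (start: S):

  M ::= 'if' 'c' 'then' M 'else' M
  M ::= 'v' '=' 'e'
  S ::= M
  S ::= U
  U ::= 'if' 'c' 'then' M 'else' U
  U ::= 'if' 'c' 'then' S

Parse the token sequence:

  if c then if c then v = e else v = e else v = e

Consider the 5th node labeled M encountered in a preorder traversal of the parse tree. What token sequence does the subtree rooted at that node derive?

[S [M if c then [M if c then [M v = e] else [M v = e]] else [M v = e]]]

v = e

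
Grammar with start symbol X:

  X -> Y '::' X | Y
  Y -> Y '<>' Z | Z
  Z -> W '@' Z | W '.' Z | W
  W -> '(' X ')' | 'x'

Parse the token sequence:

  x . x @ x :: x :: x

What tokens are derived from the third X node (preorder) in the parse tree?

[X [Y [Z [W x] . [Z [W x] @ [Z [W x]]]]] :: [X [Y [Z [W x]]] :: [X [Y [Z [W x]]]]]]

x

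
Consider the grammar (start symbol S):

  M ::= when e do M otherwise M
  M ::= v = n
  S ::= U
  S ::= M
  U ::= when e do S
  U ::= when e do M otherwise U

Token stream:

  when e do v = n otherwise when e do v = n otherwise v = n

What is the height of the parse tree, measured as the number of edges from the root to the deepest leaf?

4

[S [M when e do [M v = n] otherwise [M when e do [M v = n] otherwise [M v = n]]]]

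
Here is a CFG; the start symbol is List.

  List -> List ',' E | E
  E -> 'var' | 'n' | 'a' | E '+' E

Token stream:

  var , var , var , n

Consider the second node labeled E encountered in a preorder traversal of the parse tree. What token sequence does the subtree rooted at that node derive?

var

[List [List [List [List [E var]] , [E var]] , [E var]] , [E n]]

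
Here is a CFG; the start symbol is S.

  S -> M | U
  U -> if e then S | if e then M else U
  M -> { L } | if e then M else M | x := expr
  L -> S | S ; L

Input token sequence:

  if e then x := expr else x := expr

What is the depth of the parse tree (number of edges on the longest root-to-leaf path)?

3

[S [M if e then [M x := expr] else [M x := expr]]]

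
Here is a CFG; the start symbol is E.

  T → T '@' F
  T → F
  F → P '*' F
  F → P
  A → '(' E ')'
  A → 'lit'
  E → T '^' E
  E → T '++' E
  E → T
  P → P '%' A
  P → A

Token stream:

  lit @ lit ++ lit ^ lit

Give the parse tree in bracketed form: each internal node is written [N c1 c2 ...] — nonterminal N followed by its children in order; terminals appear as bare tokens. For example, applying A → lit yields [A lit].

[E [T [T [F [P [A lit]]]] @ [F [P [A lit]]]] ++ [E [T [F [P [A lit]]]] ^ [E [T [F [P [A lit]]]]]]]

E
T ++ E
T @ F ++ E
F @ F ++ E
P @ F ++ E
A @ F ++ E
lit @ F ++ E
lit @ P ++ E
lit @ A ++ E
lit @ lit ++ E
lit @ lit ++ T ^ E
lit @ lit ++ F ^ E
lit @ lit ++ P ^ E
lit @ lit ++ A ^ E
lit @ lit ++ lit ^ E
lit @ lit ++ lit ^ T
lit @ lit ++ lit ^ F
lit @ lit ++ lit ^ P
lit @ lit ++ lit ^ A
lit @ lit ++ lit ^ lit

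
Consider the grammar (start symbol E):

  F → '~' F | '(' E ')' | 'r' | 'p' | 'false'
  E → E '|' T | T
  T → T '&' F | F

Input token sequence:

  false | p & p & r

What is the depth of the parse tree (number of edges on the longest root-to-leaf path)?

[E [E [T [F false]]] | [T [T [T [F p]] & [F p]] & [F r]]]

5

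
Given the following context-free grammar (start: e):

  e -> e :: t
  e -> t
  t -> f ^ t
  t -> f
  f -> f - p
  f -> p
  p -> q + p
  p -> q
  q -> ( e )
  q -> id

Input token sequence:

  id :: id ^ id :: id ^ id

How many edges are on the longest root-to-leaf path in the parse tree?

[e [e [e [t [f [p [q id]]]]] :: [t [f [p [q id]]] ^ [t [f [p [q id]]]]]] :: [t [f [p [q id]]] ^ [t [f [p [q id]]]]]]

7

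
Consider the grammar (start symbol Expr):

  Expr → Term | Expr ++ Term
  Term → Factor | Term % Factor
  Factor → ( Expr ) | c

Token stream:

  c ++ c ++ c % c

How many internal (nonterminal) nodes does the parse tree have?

11

[Expr [Expr [Expr [Term [Factor c]]] ++ [Term [Factor c]]] ++ [Term [Term [Factor c]] % [Factor c]]]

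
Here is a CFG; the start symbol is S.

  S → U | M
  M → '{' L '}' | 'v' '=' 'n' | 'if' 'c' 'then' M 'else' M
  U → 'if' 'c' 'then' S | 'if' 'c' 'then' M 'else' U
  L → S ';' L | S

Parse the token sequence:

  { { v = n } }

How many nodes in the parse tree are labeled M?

[S [M { [L [S [M { [L [S [M v = n]]] }]]] }]]

3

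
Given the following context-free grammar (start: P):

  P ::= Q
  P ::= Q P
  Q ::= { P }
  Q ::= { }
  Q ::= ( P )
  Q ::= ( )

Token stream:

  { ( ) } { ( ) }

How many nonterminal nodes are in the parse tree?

[P [Q { [P [Q ( )]] }] [P [Q { [P [Q ( )]] }]]]

8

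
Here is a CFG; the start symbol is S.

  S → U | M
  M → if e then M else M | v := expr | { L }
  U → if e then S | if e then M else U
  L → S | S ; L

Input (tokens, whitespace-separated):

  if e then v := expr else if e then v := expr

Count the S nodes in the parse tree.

2

[S [U if e then [M v := expr] else [U if e then [S [M v := expr]]]]]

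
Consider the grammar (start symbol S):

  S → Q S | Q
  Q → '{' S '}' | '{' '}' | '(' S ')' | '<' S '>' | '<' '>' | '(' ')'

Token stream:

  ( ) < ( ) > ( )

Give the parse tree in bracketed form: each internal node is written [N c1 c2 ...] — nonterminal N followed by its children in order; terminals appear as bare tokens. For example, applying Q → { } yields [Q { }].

S
Q S
( ) S
( ) Q S
( ) < S > S
( ) < Q > S
( ) < ( ) > S
( ) < ( ) > Q
( ) < ( ) > ( )

[S [Q ( )] [S [Q < [S [Q ( )]] >] [S [Q ( )]]]]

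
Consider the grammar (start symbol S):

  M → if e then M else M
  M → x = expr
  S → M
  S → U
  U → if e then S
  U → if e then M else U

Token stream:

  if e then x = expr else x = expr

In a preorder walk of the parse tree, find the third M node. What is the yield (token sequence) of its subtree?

x = expr

[S [M if e then [M x = expr] else [M x = expr]]]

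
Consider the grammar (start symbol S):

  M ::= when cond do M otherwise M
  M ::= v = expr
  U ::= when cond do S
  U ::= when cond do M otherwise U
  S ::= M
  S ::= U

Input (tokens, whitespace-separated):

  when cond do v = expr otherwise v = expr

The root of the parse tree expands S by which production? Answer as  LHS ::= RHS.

S ::= M

[S [M when cond do [M v = expr] otherwise [M v = expr]]]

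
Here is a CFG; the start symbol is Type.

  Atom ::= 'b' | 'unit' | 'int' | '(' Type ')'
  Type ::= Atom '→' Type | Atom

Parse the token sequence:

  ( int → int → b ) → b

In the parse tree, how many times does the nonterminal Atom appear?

[Type [Atom ( [Type [Atom int] → [Type [Atom int] → [Type [Atom b]]]] )] → [Type [Atom b]]]

5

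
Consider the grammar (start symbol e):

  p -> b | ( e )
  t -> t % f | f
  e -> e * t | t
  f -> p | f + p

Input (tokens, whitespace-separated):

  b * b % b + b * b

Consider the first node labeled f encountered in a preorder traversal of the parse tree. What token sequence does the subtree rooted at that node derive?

b

[e [e [e [t [f [p b]]]] * [t [t [f [p b]]] % [f [f [p b]] + [p b]]]] * [t [f [p b]]]]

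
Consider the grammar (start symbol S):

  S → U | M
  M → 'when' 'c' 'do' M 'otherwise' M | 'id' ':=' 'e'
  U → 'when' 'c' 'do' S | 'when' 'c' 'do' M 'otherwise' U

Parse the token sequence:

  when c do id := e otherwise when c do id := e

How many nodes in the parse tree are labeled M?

[S [U when c do [M id := e] otherwise [U when c do [S [M id := e]]]]]

2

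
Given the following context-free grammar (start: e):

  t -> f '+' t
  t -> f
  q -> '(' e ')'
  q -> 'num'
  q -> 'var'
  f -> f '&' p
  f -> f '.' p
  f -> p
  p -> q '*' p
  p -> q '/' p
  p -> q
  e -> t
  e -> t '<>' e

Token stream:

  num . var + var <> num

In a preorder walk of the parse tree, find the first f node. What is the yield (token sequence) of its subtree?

num . var

[e [t [f [f [p [q num]]] . [p [q var]]] + [t [f [p [q var]]]]] <> [e [t [f [p [q num]]]]]]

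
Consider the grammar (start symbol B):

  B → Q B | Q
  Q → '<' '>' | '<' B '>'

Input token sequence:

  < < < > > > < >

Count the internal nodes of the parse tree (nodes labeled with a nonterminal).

[B [Q < [B [Q < [B [Q < >]] >]] >] [B [Q < >]]]

8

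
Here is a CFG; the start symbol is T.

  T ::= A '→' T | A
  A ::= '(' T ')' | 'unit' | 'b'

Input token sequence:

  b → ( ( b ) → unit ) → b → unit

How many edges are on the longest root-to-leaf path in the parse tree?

7

[T [A b] → [T [A ( [T [A ( [T [A b]] )] → [T [A unit]]] )] → [T [A b] → [T [A unit]]]]]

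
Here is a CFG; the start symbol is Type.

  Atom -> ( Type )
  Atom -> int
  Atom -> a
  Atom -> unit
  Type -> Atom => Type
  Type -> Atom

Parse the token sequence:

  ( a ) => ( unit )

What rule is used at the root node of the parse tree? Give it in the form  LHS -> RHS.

Type -> Atom => Type

[Type [Atom ( [Type [Atom a]] )] => [Type [Atom ( [Type [Atom unit]] )]]]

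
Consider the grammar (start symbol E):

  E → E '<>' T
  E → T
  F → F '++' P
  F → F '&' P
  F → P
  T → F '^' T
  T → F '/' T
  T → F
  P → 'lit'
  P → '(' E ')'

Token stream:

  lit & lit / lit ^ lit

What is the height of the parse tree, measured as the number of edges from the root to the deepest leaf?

[E [T [F [F [P lit]] & [P lit]] / [T [F [P lit]] ^ [T [F [P lit]]]]]]

6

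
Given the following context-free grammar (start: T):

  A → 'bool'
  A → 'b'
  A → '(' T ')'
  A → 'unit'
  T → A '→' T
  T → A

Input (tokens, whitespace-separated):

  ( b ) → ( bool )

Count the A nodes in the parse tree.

[T [A ( [T [A b]] )] → [T [A ( [T [A bool]] )]]]

4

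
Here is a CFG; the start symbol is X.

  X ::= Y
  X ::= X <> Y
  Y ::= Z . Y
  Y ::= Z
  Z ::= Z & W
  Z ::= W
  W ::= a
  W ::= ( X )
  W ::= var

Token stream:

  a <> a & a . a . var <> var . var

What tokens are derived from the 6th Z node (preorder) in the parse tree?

[X [X [X [Y [Z [W a]]]] <> [Y [Z [Z [W a]] & [W a]] . [Y [Z [W a]] . [Y [Z [W var]]]]]] <> [Y [Z [W var]] . [Y [Z [W var]]]]]

var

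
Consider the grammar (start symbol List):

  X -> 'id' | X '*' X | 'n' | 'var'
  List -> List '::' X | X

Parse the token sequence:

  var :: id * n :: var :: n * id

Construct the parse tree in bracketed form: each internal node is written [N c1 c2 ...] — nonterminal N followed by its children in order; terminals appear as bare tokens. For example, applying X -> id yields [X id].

[List [List [List [List [X var]] :: [X [X id] * [X n]]] :: [X var]] :: [X [X n] * [X id]]]

List
List :: X
List :: X :: X
List :: X :: X :: X
X :: X :: X :: X
var :: X :: X :: X
var :: X * X :: X :: X
var :: id * X :: X :: X
var :: id * n :: X :: X
var :: id * n :: var :: X
var :: id * n :: var :: X * X
var :: id * n :: var :: n * X
var :: id * n :: var :: n * id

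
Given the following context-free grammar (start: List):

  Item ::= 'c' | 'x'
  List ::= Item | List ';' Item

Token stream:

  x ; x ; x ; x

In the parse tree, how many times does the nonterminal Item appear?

[List [List [List [List [Item x]] ; [Item x]] ; [Item x]] ; [Item x]]

4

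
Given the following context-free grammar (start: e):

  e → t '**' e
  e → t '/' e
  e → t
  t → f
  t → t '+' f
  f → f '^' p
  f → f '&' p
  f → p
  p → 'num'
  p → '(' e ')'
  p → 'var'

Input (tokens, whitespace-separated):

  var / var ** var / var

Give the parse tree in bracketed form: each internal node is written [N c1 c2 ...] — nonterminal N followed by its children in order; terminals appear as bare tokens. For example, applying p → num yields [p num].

[e [t [f [p var]]] / [e [t [f [p var]]] ** [e [t [f [p var]]] / [e [t [f [p var]]]]]]]

e
t / e
f / e
p / e
var / e
var / t ** e
var / f ** e
var / p ** e
var / var ** e
var / var ** t / e
var / var ** f / e
var / var ** p / e
var / var ** var / e
var / var ** var / t
var / var ** var / f
var / var ** var / p
var / var ** var / var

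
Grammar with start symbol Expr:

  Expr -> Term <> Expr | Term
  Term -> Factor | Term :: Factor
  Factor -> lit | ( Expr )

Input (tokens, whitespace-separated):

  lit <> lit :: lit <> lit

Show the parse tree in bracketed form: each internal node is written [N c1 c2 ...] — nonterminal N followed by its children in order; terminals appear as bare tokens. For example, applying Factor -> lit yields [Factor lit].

Expr
Term <> Expr
Factor <> Expr
lit <> Expr
lit <> Term <> Expr
lit <> Term :: Factor <> Expr
lit <> Factor :: Factor <> Expr
lit <> lit :: Factor <> Expr
lit <> lit :: lit <> Expr
lit <> lit :: lit <> Term
lit <> lit :: lit <> Factor
lit <> lit :: lit <> lit

[Expr [Term [Factor lit]] <> [Expr [Term [Term [Factor lit]] :: [Factor lit]] <> [Expr [Term [Factor lit]]]]]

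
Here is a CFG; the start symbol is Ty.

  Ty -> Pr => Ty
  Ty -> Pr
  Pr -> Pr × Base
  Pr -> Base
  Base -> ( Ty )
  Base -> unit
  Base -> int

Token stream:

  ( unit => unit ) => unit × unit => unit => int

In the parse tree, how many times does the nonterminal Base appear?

7

[Ty [Pr [Base ( [Ty [Pr [Base unit]] => [Ty [Pr [Base unit]]]] )]] => [Ty [Pr [Pr [Base unit]] × [Base unit]] => [Ty [Pr [Base unit]] => [Ty [Pr [Base int]]]]]]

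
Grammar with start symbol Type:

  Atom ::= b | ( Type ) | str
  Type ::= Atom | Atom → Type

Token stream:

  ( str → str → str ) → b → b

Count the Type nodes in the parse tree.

[Type [Atom ( [Type [Atom str] → [Type [Atom str] → [Type [Atom str]]]] )] → [Type [Atom b] → [Type [Atom b]]]]

6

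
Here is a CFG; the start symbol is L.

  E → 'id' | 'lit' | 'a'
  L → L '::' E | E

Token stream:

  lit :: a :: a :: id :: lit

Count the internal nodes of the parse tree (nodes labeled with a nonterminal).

10

[L [L [L [L [L [E lit]] :: [E a]] :: [E a]] :: [E id]] :: [E lit]]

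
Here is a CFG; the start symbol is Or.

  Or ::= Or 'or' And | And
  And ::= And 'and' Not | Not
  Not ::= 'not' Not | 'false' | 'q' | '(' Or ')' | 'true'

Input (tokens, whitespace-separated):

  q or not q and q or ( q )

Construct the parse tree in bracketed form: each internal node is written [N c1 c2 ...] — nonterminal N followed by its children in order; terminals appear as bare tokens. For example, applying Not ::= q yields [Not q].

Or
Or or And
Or or And or And
And or And or And
Not or And or And
q or And or And
q or And and Not or And
q or Not and Not or And
q or not Not and Not or And
q or not q and Not or And
q or not q and q or And
q or not q and q or Not
q or not q and q or ( Or )
q or not q and q or ( And )
q or not q and q or ( Not )
q or not q and q or ( q )

[Or [Or [Or [And [Not q]]] or [And [And [Not not [Not q]]] and [Not q]]] or [And [Not ( [Or [And [Not q]]] )]]]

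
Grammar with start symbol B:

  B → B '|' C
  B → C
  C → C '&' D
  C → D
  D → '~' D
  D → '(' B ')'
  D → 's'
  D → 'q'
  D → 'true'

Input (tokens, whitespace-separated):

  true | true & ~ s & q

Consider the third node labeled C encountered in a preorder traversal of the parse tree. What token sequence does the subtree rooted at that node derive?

[B [B [C [D true]]] | [C [C [C [D true]] & [D ~ [D s]]] & [D q]]]

true & ~ s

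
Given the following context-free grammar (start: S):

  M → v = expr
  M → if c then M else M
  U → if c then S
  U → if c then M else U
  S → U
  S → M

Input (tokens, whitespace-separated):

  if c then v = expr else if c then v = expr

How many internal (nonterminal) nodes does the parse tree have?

[S [U if c then [M v = expr] else [U if c then [S [M v = expr]]]]]

6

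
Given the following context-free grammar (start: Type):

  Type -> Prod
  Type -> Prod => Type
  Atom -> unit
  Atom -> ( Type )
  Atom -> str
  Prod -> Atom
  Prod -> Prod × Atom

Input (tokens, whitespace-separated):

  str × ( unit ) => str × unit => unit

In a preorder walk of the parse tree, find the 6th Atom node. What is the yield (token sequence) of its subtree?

[Type [Prod [Prod [Atom str]] × [Atom ( [Type [Prod [Atom unit]]] )]] => [Type [Prod [Prod [Atom str]] × [Atom unit]] => [Type [Prod [Atom unit]]]]]

unit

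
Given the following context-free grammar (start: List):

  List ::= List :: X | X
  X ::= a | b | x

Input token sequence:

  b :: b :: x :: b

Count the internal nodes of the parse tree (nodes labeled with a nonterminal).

[List [List [List [List [X b]] :: [X b]] :: [X x]] :: [X b]]

8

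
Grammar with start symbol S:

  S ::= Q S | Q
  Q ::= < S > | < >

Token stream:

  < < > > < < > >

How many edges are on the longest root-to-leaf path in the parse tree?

[S [Q < [S [Q < >]] >] [S [Q < [S [Q < >]] >]]]

5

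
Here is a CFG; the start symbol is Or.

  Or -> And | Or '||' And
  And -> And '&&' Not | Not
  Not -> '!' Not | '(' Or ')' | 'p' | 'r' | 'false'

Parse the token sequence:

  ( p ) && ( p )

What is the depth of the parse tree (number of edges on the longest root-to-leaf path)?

[Or [And [And [Not ( [Or [And [Not p]]] )]] && [Not ( [Or [And [Not p]]] )]]]

7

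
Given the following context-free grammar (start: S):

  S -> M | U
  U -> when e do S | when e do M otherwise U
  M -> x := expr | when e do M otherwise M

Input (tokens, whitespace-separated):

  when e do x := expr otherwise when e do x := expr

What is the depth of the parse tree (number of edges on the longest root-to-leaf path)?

[S [U when e do [M x := expr] otherwise [U when e do [S [M x := expr]]]]]

5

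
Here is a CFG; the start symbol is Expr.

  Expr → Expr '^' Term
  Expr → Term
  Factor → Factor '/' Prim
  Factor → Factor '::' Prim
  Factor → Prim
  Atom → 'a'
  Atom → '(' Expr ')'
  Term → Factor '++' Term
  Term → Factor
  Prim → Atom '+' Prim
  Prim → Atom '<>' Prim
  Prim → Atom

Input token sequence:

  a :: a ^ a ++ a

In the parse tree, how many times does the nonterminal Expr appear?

2

[Expr [Expr [Term [Factor [Factor [Prim [Atom a]]] :: [Prim [Atom a]]]]] ^ [Term [Factor [Prim [Atom a]]] ++ [Term [Factor [Prim [Atom a]]]]]]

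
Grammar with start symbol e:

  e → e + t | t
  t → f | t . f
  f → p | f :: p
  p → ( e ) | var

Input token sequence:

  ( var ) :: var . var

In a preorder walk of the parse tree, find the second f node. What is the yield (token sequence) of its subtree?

[e [t [t [f [f [p ( [e [t [f [p var]]]] )]] :: [p var]]] . [f [p var]]]]

( var )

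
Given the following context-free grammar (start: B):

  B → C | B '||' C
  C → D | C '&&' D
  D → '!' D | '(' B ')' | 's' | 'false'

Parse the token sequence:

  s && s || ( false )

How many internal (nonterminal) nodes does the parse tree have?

11

[B [B [C [C [D s]] && [D s]]] || [C [D ( [B [C [D false]]] )]]]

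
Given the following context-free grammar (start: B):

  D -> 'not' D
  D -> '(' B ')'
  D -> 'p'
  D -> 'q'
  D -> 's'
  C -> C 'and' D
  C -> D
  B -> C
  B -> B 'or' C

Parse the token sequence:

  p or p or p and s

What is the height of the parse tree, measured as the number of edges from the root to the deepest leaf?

5

[B [B [B [C [D p]]] or [C [D p]]] or [C [C [D p]] and [D s]]]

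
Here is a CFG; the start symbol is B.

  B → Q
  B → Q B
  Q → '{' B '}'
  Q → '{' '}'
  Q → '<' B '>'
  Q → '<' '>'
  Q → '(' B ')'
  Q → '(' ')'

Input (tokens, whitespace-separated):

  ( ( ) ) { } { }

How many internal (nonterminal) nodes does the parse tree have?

8

[B [Q ( [B [Q ( )]] )] [B [Q { }] [B [Q { }]]]]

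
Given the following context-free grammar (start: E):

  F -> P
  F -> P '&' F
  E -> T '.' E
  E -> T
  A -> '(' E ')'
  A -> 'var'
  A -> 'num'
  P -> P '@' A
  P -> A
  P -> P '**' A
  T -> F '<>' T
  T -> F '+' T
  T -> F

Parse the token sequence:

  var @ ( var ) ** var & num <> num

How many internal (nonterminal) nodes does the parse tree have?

[E [T [F [P [P [P [A var]] @ [A ( [E [T [F [P [A var]]]]] )]] ** [A var]] & [F [P [A num]]]] <> [T [F [P [A num]]]]]]

21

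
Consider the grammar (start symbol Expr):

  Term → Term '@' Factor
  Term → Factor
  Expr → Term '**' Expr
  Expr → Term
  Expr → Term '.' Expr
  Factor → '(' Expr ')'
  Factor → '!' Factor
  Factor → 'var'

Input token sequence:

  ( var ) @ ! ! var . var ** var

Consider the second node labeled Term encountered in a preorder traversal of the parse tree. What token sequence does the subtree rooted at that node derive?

[Expr [Term [Term [Factor ( [Expr [Term [Factor var]]] )]] @ [Factor ! [Factor ! [Factor var]]]] . [Expr [Term [Factor var]] ** [Expr [Term [Factor var]]]]]

( var )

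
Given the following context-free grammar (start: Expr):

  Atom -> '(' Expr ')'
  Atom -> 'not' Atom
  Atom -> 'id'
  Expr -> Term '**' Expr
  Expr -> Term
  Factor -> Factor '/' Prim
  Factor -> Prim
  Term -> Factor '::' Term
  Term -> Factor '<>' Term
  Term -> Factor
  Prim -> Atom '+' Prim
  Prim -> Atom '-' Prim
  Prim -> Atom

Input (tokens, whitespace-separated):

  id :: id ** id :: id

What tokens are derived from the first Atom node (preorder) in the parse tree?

id

[Expr [Term [Factor [Prim [Atom id]]] :: [Term [Factor [Prim [Atom id]]]]] ** [Expr [Term [Factor [Prim [Atom id]]] :: [Term [Factor [Prim [Atom id]]]]]]]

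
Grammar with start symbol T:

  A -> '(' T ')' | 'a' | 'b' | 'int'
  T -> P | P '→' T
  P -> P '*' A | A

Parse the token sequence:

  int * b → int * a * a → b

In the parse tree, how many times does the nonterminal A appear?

[T [P [P [A int]] * [A b]] → [T [P [P [P [A int]] * [A a]] * [A a]] → [T [P [A b]]]]]

6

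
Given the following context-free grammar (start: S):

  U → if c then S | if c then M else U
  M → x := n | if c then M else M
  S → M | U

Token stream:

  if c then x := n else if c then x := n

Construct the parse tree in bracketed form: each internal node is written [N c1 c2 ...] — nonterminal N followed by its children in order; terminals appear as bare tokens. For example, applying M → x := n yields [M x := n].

S
U
if c then M else U
if c then x := n else U
if c then x := n else if c then S
if c then x := n else if c then M
if c then x := n else if c then x := n

[S [U if c then [M x := n] else [U if c then [S [M x := n]]]]]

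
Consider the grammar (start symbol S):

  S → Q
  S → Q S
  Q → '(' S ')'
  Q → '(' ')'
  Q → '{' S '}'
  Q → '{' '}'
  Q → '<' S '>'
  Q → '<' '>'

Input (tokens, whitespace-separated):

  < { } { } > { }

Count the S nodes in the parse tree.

[S [Q < [S [Q { }] [S [Q { }]]] >] [S [Q { }]]]

4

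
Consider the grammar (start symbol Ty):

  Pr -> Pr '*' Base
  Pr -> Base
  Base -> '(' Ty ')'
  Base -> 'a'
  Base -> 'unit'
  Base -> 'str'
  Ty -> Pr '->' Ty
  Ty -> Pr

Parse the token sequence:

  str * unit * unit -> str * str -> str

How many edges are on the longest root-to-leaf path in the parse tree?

[Ty [Pr [Pr [Pr [Base str]] * [Base unit]] * [Base unit]] -> [Ty [Pr [Pr [Base str]] * [Base str]] -> [Ty [Pr [Base str]]]]]

5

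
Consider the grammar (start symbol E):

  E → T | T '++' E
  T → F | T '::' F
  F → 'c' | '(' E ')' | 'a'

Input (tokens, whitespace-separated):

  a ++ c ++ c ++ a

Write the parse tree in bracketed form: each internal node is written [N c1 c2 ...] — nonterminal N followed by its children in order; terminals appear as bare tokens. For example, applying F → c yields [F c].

E
T ++ E
F ++ E
a ++ E
a ++ T ++ E
a ++ F ++ E
a ++ c ++ E
a ++ c ++ T ++ E
a ++ c ++ F ++ E
a ++ c ++ c ++ E
a ++ c ++ c ++ T
a ++ c ++ c ++ F
a ++ c ++ c ++ a

[E [T [F a]] ++ [E [T [F c]] ++ [E [T [F c]] ++ [E [T [F a]]]]]]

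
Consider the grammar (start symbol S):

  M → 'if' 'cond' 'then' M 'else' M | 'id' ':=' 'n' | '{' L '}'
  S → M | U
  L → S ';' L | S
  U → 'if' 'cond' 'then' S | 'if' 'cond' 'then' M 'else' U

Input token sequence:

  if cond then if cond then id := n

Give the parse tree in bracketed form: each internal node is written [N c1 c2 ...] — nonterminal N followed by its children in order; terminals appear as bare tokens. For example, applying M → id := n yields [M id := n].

[S [U if cond then [S [U if cond then [S [M id := n]]]]]]

S
U
if cond then S
if cond then U
if cond then if cond then S
if cond then if cond then M
if cond then if cond then id := n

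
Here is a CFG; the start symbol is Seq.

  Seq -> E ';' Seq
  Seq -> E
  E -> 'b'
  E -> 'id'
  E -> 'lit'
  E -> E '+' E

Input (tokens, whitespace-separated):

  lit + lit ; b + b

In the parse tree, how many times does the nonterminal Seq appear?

[Seq [E [E lit] + [E lit]] ; [Seq [E [E b] + [E b]]]]

2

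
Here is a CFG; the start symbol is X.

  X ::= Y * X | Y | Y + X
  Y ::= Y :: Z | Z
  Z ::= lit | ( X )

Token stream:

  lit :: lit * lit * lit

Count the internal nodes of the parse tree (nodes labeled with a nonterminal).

[X [Y [Y [Z lit]] :: [Z lit]] * [X [Y [Z lit]] * [X [Y [Z lit]]]]]

11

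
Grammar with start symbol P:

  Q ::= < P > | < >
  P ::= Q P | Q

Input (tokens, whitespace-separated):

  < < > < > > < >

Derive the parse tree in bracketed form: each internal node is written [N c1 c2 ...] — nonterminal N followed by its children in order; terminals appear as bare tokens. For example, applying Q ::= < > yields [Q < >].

[P [Q < [P [Q < >] [P [Q < >]]] >] [P [Q < >]]]

P
Q P
< P > P
< Q P > P
< < > P > P
< < > Q > P
< < > < > > P
< < > < > > Q
< < > < > > < >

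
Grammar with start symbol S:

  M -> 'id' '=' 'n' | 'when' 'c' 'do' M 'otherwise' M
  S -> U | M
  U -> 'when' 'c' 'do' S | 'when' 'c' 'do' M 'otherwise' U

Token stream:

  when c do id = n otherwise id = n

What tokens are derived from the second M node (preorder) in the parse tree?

id = n

[S [M when c do [M id = n] otherwise [M id = n]]]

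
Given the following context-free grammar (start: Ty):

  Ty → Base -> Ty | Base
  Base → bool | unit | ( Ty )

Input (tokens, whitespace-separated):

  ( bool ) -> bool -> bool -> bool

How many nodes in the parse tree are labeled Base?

5

[Ty [Base ( [Ty [Base bool]] )] -> [Ty [Base bool] -> [Ty [Base bool] -> [Ty [Base bool]]]]]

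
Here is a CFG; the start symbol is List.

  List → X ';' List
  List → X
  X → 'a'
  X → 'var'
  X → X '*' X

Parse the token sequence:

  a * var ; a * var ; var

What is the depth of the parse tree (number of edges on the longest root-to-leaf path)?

[List [X [X a] * [X var]] ; [List [X [X a] * [X var]] ; [List [X var]]]]

4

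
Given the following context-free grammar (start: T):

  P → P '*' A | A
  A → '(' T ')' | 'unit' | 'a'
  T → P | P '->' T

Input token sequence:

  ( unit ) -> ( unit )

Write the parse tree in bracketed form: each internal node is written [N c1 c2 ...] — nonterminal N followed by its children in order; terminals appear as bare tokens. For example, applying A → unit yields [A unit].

T
P -> T
A -> T
( T ) -> T
( P ) -> T
( A ) -> T
( unit ) -> T
( unit ) -> P
( unit ) -> A
( unit ) -> ( T )
( unit ) -> ( P )
( unit ) -> ( A )
( unit ) -> ( unit )

[T [P [A ( [T [P [A unit]]] )]] -> [T [P [A ( [T [P [A unit]]] )]]]]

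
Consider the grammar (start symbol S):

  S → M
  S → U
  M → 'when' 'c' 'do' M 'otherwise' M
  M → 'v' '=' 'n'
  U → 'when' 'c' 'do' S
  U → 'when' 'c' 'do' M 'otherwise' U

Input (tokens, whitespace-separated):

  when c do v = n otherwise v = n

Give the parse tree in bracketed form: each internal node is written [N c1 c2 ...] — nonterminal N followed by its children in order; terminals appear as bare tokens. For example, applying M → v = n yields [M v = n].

[S [M when c do [M v = n] otherwise [M v = n]]]

S
M
when c do M otherwise M
when c do v = n otherwise M
when c do v = n otherwise v = n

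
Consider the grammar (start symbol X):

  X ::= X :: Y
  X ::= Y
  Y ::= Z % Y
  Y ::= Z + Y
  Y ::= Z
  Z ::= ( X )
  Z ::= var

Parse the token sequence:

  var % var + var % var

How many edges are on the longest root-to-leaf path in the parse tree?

[X [Y [Z var] % [Y [Z var] + [Y [Z var] % [Y [Z var]]]]]]

6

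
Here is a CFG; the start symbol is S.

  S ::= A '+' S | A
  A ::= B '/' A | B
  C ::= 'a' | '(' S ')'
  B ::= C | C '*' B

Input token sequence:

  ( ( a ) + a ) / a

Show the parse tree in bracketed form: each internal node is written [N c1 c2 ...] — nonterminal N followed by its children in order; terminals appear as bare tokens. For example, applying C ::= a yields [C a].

S
A
B / A
C / A
( S ) / A
( A + S ) / A
( B + S ) / A
( C + S ) / A
( ( S ) + S ) / A
( ( A ) + S ) / A
( ( B ) + S ) / A
( ( C ) + S ) / A
( ( a ) + S ) / A
( ( a ) + A ) / A
( ( a ) + B ) / A
( ( a ) + C ) / A
( ( a ) + a ) / A
( ( a ) + a ) / B
( ( a ) + a ) / C
( ( a ) + a ) / a

[S [A [B [C ( [S [A [B [C ( [S [A [B [C a]]]] )]]] + [S [A [B [C a]]]]] )]] / [A [B [C a]]]]]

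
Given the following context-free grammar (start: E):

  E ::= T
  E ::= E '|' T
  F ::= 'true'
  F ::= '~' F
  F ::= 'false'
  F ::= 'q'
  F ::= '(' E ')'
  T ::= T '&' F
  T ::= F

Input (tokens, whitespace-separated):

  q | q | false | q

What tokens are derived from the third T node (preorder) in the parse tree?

[E [E [E [E [T [F q]]] | [T [F q]]] | [T [F false]]] | [T [F q]]]

false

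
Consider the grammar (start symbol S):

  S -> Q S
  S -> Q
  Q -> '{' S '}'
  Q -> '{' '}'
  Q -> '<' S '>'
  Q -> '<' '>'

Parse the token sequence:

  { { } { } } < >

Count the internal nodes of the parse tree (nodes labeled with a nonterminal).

[S [Q { [S [Q { }] [S [Q { }]]] }] [S [Q < >]]]

8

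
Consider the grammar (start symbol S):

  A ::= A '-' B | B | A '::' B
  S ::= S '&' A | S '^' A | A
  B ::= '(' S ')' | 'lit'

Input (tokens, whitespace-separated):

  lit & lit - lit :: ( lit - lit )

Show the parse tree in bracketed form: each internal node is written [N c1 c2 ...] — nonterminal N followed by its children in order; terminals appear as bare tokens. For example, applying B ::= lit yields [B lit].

[S [S [A [B lit]]] & [A [A [A [B lit]] - [B lit]] :: [B ( [S [A [A [B lit]] - [B lit]]] )]]]

S
S & A
A & A
B & A
lit & A
lit & A :: B
lit & A - B :: B
lit & B - B :: B
lit & lit - B :: B
lit & lit - lit :: B
lit & lit - lit :: ( S )
lit & lit - lit :: ( A )
lit & lit - lit :: ( A - B )
lit & lit - lit :: ( B - B )
lit & lit - lit :: ( lit - B )
lit & lit - lit :: ( lit - lit )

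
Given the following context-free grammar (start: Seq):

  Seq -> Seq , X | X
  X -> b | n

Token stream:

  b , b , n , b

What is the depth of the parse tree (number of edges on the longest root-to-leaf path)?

[Seq [Seq [Seq [Seq [X b]] , [X b]] , [X n]] , [X b]]

5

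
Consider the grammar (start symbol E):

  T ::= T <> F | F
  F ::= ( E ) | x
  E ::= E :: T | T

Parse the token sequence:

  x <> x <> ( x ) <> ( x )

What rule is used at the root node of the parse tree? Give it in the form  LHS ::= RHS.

[E [T [T [T [T [F x]] <> [F x]] <> [F ( [E [T [F x]]] )]] <> [F ( [E [T [F x]]] )]]]

E ::= T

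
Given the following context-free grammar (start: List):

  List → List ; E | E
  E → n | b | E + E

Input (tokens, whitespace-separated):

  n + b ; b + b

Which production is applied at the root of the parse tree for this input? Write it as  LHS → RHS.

[List [List [E [E n] + [E b]]] ; [E [E b] + [E b]]]

List → List ; E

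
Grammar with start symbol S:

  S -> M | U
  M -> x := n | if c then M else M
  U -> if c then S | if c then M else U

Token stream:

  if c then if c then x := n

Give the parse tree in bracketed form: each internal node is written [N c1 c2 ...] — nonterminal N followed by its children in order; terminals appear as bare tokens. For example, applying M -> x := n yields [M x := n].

S
U
if c then S
if c then U
if c then if c then S
if c then if c then M
if c then if c then x := n

[S [U if c then [S [U if c then [S [M x := n]]]]]]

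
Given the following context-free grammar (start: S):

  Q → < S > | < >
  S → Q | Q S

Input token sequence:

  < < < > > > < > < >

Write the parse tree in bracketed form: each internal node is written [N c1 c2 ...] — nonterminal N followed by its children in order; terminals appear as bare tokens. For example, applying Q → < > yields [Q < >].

S
Q S
< S > S
< Q > S
< < S > > S
< < Q > > S
< < < > > > S
< < < > > > Q S
< < < > > > < > S
< < < > > > < > Q
< < < > > > < > < >

[S [Q < [S [Q < [S [Q < >]] >]] >] [S [Q < >] [S [Q < >]]]]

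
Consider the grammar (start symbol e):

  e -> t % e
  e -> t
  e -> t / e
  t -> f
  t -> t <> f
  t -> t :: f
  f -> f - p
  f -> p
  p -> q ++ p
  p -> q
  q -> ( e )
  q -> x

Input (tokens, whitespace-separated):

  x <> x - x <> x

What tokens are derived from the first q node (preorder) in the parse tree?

x

[e [t [t [t [f [p [q x]]]] <> [f [f [p [q x]]] - [p [q x]]]] <> [f [p [q x]]]]]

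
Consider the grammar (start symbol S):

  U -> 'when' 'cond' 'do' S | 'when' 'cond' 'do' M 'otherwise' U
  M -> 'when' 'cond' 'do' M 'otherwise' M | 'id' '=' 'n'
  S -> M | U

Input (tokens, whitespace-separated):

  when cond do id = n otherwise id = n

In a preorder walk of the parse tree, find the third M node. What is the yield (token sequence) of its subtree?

[S [M when cond do [M id = n] otherwise [M id = n]]]

id = n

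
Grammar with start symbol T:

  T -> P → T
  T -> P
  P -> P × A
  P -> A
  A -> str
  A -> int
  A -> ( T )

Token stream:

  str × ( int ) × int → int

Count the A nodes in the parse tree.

5

[T [P [P [P [A str]] × [A ( [T [P [A int]]] )]] × [A int]] → [T [P [A int]]]]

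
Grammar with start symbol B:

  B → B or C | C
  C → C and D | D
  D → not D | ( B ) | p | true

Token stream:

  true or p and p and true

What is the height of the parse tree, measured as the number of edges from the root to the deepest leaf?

[B [B [C [D true]]] or [C [C [C [D p]] and [D p]] and [D true]]]

5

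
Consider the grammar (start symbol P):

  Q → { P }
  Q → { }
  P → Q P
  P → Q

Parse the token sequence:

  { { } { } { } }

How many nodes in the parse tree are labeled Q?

[P [Q { [P [Q { }] [P [Q { }] [P [Q { }]]]] }]]

4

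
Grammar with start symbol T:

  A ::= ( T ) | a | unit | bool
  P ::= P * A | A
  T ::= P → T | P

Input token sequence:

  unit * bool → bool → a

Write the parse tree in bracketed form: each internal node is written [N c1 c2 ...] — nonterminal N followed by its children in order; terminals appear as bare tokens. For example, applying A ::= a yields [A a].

T
P → T
P * A → T
A * A → T
unit * A → T
unit * bool → T
unit * bool → P → T
unit * bool → A → T
unit * bool → bool → T
unit * bool → bool → P
unit * bool → bool → A
unit * bool → bool → a

[T [P [P [A unit]] * [A bool]] → [T [P [A bool]] → [T [P [A a]]]]]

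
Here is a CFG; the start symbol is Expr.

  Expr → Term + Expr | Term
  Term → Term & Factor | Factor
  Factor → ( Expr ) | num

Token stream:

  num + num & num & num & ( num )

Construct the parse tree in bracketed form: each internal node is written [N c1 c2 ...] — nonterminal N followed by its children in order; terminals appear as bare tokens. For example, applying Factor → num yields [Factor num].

[Expr [Term [Factor num]] + [Expr [Term [Term [Term [Term [Factor num]] & [Factor num]] & [Factor num]] & [Factor ( [Expr [Term [Factor num]]] )]]]]

Expr
Term + Expr
Factor + Expr
num + Expr
num + Term
num + Term & Factor
num + Term & Factor & Factor
num + Term & Factor & Factor & Factor
num + Factor & Factor & Factor & Factor
num + num & Factor & Factor & Factor
num + num & num & Factor & Factor
num + num & num & num & Factor
num + num & num & num & ( Expr )
num + num & num & num & ( Term )
num + num & num & num & ( Factor )
num + num & num & num & ( num )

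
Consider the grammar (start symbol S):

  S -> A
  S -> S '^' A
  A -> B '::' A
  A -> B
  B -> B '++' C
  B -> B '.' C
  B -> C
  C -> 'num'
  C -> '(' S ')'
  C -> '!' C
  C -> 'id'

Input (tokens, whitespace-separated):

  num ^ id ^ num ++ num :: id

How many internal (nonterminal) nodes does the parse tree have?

17

[S [S [S [A [B [C num]]]] ^ [A [B [C id]]]] ^ [A [B [B [C num]] ++ [C num]] :: [A [B [C id]]]]]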